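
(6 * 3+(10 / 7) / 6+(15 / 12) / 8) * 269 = 3325109 / 672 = 4948.08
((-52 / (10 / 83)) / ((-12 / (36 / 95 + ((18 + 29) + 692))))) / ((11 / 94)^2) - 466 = 334760042252 / 172425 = 1941482.05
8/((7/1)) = 8/7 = 1.14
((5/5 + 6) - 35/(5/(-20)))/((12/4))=49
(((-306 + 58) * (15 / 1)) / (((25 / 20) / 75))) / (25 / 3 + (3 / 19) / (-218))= -2773483200 / 103541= -26786.33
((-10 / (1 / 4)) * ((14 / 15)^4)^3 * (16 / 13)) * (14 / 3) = -101595490976530432 / 1012021435546875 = -100.39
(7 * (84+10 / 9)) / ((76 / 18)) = 2681 / 19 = 141.11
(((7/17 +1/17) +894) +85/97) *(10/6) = 7382135/4947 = 1492.24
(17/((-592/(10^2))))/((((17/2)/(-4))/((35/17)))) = 1750/629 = 2.78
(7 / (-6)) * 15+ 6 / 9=-16.83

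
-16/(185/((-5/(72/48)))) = 32/111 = 0.29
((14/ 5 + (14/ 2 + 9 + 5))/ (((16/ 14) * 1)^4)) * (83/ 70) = 3387811/ 204800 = 16.54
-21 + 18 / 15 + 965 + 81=5131 / 5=1026.20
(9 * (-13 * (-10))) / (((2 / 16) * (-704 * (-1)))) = 585 / 44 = 13.30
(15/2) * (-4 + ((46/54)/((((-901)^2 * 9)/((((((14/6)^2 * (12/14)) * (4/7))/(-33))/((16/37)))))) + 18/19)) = -11327108141905/494747248644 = -22.89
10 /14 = 5 /7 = 0.71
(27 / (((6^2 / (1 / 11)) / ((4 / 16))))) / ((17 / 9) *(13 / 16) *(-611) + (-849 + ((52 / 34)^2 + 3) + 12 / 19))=-148257 / 15488460647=-0.00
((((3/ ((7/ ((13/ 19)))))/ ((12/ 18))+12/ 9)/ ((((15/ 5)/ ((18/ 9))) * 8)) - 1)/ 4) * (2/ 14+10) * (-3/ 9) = 579431/ 804384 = 0.72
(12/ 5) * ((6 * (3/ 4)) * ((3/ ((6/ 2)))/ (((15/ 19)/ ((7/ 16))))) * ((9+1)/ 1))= 1197/ 20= 59.85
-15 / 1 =-15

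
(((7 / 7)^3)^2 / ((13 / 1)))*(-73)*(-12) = 876 / 13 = 67.38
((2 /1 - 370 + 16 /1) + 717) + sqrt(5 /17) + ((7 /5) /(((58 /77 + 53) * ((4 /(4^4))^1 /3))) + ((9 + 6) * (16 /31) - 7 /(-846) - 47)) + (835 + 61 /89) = sqrt(85) /17 + 56344106364827 /48304489230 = 1166.98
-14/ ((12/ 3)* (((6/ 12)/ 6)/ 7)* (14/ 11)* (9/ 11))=-282.33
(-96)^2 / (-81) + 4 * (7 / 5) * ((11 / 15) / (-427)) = -1561732 / 13725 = -113.79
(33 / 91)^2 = 1089 / 8281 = 0.13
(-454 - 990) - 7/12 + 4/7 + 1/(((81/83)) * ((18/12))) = -9820409/6804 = -1443.33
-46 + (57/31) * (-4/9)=-4354/93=-46.82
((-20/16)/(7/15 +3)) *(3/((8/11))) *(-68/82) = 1.23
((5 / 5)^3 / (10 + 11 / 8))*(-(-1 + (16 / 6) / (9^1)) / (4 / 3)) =38 / 819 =0.05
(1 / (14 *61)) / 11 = 0.00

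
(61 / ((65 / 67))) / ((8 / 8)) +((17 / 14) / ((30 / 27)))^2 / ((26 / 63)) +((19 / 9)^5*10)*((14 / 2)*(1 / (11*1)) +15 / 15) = 303904894207 / 404157600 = 751.95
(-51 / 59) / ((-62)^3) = 51 / 14061352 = 0.00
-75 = -75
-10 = -10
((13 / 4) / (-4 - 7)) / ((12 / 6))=-0.15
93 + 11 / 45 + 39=5951 / 45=132.24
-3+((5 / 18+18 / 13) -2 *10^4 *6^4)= -6065280313 / 234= -25920001.34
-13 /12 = -1.08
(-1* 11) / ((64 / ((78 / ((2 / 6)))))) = -1287 / 32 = -40.22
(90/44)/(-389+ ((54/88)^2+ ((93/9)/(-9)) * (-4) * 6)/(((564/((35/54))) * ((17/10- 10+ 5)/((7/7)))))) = -0.01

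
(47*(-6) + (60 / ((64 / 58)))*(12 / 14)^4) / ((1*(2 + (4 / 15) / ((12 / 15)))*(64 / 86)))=-145.50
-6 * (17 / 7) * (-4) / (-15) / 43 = -136 / 1505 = -0.09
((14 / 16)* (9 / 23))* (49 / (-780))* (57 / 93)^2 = -371469 / 45974240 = -0.01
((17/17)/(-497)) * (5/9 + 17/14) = -223/62622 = -0.00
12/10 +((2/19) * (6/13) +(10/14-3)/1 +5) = 34259/8645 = 3.96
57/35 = 1.63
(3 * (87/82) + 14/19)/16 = 6107/24928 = 0.24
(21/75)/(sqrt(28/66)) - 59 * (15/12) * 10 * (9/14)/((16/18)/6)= -358425/112+sqrt(462)/50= -3199.79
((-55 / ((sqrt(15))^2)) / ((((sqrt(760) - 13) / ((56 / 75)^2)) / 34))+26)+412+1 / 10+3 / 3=8727903911 / 19946250 - 2345728 * sqrt(190) / 9973125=434.33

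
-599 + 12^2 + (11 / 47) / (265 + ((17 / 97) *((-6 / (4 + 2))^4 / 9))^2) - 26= -481.00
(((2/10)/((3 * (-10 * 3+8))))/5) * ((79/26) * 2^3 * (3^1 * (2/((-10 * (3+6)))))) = 158/160875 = 0.00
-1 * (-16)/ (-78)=-8/ 39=-0.21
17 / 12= 1.42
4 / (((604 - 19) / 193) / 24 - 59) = -6176 / 90901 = -0.07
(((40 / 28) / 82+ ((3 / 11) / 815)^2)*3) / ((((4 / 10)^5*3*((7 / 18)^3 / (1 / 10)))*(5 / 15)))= 5492906214975 / 632945900818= 8.68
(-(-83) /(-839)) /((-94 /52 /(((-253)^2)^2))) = 8841654190798 /39433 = 224219668.57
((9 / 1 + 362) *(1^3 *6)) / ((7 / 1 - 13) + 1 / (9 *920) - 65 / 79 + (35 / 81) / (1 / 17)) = 13104640080 / 3079031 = 4256.09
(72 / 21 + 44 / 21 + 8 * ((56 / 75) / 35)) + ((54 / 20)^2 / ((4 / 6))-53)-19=-55.37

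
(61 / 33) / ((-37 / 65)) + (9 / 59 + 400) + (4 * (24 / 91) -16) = 2503958474 / 6555549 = 381.96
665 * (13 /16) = 8645 /16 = 540.31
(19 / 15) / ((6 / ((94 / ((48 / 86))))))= 38399 / 1080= 35.55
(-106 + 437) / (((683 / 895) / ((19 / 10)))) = 1125731 / 1366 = 824.11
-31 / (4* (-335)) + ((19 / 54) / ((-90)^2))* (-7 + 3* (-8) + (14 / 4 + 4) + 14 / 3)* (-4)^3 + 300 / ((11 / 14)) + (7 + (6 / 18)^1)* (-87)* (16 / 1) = -4751371461671 / 483545700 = -9826.11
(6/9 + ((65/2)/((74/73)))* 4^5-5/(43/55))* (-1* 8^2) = -10026978368/4773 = -2100770.66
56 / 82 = 28 / 41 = 0.68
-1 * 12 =-12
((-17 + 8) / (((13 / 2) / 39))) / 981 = -6 / 109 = -0.06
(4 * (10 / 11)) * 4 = 160 / 11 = 14.55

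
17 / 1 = 17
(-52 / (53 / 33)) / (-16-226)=78 / 583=0.13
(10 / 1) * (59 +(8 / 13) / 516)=989450 / 1677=590.01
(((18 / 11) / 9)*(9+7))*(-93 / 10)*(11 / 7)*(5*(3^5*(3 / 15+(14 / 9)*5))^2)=-139803922512 / 175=-798879557.21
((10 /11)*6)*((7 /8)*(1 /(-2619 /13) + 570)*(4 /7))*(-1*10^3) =-14928170000 /9603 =-1554531.92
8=8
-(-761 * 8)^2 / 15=-37063744 / 15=-2470916.27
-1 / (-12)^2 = -0.01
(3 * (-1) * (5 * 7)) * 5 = -525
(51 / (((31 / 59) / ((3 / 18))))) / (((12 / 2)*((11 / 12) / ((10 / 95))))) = 2006 / 6479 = 0.31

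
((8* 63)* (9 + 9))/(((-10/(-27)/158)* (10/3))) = 29025864/25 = 1161034.56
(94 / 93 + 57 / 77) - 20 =-130681 / 7161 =-18.25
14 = 14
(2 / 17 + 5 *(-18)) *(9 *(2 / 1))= -27504 / 17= -1617.88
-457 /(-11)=457 /11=41.55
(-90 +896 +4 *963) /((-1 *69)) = -4658 /69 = -67.51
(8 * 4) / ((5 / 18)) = 576 / 5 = 115.20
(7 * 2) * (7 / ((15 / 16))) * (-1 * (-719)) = 1127392 / 15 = 75159.47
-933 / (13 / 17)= -15861 / 13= -1220.08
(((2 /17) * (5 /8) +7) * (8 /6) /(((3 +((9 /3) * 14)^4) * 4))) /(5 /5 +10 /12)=481 /1163775426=0.00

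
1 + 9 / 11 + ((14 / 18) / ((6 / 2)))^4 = 10655231 / 5845851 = 1.82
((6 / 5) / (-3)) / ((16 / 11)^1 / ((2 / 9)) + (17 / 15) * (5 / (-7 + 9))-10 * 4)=132 / 10105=0.01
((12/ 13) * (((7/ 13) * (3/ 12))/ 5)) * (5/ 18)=7/ 1014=0.01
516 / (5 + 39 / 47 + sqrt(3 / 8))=53160384 / 593981 -2279688*sqrt(6) / 593981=80.10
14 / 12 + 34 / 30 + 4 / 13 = 339 / 130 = 2.61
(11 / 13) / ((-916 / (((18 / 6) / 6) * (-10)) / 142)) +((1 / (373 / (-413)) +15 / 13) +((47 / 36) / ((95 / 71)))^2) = 1.65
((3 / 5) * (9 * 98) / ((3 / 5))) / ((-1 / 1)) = -882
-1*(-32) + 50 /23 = 786 /23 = 34.17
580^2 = 336400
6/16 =3/8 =0.38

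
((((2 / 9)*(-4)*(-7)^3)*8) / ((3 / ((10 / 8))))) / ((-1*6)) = -13720 / 81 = -169.38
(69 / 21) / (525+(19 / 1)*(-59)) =-0.01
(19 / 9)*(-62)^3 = -4528232 / 9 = -503136.89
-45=-45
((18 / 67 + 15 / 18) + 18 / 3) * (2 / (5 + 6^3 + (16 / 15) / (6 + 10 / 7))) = 185575 / 2889241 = 0.06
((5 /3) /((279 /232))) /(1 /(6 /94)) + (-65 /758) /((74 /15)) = 52281545 /735534396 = 0.07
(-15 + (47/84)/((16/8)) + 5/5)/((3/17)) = -39185/504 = -77.75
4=4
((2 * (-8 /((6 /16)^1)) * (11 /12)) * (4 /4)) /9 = -352 /81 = -4.35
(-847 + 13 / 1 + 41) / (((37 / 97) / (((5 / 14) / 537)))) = -384605 / 278166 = -1.38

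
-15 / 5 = -3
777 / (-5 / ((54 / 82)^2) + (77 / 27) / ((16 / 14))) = -4531464 / 52687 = -86.01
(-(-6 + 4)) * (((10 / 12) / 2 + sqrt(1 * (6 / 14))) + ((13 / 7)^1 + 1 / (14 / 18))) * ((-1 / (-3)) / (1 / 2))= 4 * sqrt(21) / 21 + 299 / 63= 5.62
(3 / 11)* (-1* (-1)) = 3 / 11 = 0.27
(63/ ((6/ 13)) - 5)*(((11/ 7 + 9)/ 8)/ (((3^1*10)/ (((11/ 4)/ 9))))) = 107041/ 60480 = 1.77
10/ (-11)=-10/ 11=-0.91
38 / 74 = 19 / 37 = 0.51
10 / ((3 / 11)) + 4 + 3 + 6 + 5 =164 / 3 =54.67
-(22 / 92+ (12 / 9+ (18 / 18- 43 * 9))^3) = 70692811847 / 1242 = 56918528.06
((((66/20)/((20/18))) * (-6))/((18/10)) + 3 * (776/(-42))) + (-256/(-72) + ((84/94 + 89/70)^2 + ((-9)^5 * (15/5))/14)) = -1238211928999/97416900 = -12710.44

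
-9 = -9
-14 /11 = -1.27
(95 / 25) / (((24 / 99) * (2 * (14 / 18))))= 5643 / 560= 10.08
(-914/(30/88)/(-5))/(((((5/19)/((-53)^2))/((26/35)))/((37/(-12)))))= -516201536708/39375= -13109880.30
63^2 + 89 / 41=162818 / 41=3971.17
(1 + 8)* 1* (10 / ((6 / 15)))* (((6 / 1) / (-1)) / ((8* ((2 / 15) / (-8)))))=10125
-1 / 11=-0.09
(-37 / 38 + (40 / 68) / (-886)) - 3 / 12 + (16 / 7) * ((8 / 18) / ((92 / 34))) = -704043923 / 829343844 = -0.85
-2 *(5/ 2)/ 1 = -5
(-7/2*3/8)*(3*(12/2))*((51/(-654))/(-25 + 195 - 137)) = 0.06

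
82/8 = 41/4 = 10.25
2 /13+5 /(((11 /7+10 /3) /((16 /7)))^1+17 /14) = 1.64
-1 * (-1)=1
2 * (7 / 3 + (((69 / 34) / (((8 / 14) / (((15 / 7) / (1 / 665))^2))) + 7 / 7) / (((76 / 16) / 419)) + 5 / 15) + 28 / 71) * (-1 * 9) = -11450670870.83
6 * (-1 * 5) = -30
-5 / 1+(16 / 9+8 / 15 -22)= -1111 / 45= -24.69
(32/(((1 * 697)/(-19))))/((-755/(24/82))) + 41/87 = 885235787/1877080245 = 0.47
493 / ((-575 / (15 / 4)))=-1479 / 460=-3.22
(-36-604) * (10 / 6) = -3200 / 3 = -1066.67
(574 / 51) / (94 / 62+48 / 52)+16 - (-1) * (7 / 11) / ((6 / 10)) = 11952835 / 551463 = 21.67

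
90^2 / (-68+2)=-1350 / 11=-122.73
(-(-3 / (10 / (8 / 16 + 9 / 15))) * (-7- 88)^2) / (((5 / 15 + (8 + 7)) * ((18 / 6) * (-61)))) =-1.06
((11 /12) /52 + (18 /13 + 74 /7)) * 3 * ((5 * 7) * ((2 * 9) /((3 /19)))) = 143324.86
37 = 37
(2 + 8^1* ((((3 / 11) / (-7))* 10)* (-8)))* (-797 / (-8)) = 826489 / 308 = 2683.41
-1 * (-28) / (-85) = -0.33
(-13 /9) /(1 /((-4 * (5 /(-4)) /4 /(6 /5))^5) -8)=126953125 /631461384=0.20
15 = 15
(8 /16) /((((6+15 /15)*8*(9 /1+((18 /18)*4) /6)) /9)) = 0.01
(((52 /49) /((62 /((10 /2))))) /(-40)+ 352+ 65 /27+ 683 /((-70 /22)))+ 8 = 121191877 /820260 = 147.75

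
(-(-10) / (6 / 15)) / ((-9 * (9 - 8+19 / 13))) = -325 / 288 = -1.13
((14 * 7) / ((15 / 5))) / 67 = 98 / 201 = 0.49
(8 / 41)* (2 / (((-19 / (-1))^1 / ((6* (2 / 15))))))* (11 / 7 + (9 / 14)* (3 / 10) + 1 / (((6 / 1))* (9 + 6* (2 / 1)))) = 5104 / 175275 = 0.03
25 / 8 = 3.12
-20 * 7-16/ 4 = -144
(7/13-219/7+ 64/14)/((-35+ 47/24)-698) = 57168/1596595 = 0.04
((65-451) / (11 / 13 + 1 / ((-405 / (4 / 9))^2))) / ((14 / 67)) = -2233420660575 / 1023025381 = -2183.15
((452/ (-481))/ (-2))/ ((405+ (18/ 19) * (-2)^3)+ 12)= 4294/ 3741699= 0.00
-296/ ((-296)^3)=1/ 87616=0.00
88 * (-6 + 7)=88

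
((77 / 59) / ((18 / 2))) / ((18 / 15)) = 385 / 3186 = 0.12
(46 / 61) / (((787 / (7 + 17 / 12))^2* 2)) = 234623 / 5440537296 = 0.00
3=3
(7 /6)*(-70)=-245 /3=-81.67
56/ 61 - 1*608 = -37032/ 61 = -607.08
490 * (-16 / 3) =-7840 / 3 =-2613.33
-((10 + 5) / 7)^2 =-225 / 49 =-4.59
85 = 85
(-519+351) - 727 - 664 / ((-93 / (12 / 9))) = -247049 / 279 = -885.48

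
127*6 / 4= 381 / 2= 190.50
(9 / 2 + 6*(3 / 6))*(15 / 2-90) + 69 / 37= -91299 / 148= -616.89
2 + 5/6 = 17/6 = 2.83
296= 296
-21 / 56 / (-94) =3 / 752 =0.00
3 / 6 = 1 / 2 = 0.50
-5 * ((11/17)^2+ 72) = -104645/289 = -362.09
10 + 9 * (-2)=-8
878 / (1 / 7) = 6146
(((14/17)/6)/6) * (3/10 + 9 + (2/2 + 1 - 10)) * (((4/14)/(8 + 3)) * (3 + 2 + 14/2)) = 26/2805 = 0.01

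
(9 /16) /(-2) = -9 /32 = -0.28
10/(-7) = -10/7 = -1.43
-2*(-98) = 196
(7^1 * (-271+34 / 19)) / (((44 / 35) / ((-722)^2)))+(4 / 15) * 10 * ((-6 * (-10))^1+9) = -781411391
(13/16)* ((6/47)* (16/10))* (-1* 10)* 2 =-156/47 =-3.32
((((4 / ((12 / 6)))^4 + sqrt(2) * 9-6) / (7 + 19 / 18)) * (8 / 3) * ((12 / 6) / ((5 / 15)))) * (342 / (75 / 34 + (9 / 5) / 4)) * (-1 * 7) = -40691.11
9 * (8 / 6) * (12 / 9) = 16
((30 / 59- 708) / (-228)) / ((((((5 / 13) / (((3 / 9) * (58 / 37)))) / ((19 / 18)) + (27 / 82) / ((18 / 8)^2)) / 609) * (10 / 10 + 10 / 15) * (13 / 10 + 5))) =9355488363 / 39629651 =236.07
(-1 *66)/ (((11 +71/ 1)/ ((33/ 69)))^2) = -0.00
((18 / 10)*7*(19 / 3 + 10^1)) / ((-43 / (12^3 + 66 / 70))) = -8274.80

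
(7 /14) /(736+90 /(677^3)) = 310288733 /456745015156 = 0.00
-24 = -24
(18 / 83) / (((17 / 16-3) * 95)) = -288 / 244435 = -0.00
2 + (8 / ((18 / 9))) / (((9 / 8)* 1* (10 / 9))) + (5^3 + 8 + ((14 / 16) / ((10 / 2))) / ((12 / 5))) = 66371 / 480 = 138.27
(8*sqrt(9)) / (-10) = -12 / 5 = -2.40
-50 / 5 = -10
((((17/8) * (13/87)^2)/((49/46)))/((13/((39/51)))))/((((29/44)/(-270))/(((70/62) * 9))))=-57721950/5292413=-10.91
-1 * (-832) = 832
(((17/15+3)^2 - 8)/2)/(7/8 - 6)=-8176/9225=-0.89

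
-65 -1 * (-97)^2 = -9474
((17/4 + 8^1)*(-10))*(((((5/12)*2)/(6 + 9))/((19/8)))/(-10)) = 49/171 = 0.29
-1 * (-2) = 2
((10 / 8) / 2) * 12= 15 / 2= 7.50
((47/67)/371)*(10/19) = 470/472283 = 0.00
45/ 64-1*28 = -1747/ 64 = -27.30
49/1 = 49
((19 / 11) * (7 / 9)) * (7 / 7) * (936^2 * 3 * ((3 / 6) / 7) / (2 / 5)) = 6935760 / 11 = 630523.64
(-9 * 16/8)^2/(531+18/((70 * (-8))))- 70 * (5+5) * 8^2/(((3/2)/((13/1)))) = -19241300960/49557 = -388266.06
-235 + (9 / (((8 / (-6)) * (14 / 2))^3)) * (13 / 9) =-5159071 / 21952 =-235.02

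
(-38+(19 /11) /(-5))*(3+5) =-16872 /55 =-306.76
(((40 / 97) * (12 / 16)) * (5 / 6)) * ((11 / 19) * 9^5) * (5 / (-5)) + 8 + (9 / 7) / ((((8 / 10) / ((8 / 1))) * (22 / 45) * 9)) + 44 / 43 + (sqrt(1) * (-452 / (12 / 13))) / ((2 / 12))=-71620882506 / 6102173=-11736.95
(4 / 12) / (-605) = -1 / 1815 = -0.00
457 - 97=360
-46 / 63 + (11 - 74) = -4015 / 63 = -63.73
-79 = -79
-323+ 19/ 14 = -4503/ 14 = -321.64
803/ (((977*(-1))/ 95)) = -76285/ 977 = -78.08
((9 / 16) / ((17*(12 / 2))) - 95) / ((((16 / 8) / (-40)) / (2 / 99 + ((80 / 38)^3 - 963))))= -167321538574525 / 92349576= -1811827.90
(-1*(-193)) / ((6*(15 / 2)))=193 / 45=4.29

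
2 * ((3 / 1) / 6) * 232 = 232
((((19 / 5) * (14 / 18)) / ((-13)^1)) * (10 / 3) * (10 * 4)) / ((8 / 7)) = -9310 / 351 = -26.52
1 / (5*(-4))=-1 / 20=-0.05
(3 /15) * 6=6 /5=1.20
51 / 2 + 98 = 247 / 2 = 123.50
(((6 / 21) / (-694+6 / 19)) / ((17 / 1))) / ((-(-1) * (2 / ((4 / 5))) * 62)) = -0.00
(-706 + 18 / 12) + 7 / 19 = -26757 / 38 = -704.13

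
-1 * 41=-41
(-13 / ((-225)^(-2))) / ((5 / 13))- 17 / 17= -1711126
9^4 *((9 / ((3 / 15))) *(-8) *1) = -2361960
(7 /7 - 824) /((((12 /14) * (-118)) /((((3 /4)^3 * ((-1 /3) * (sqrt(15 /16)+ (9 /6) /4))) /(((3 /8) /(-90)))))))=777735 /7552+ 259245 * sqrt(15) /3776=368.89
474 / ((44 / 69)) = 16353 / 22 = 743.32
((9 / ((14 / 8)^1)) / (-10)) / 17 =-18 / 595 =-0.03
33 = 33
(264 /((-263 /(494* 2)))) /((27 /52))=-4521088 /2367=-1910.05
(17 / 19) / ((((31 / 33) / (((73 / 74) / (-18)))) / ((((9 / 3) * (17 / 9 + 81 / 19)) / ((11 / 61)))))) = -19909363 / 3726603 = -5.34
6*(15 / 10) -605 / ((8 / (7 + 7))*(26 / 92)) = -97171 / 26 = -3737.35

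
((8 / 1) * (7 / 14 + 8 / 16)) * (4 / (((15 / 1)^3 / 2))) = 64 / 3375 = 0.02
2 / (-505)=-0.00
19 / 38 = 1 / 2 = 0.50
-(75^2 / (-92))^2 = -31640625 / 8464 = -3738.26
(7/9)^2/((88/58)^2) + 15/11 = 255049/156816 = 1.63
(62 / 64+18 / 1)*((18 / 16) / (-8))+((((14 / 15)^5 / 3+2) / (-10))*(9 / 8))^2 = -8543072958394567 / 3280500000000000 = -2.60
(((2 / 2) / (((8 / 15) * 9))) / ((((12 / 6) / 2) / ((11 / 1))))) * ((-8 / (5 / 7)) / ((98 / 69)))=-253 / 14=-18.07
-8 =-8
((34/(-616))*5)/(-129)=85/39732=0.00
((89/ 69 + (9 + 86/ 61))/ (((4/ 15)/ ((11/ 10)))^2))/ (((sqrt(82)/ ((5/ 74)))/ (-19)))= -424544835 * sqrt(82)/ 136214464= -28.22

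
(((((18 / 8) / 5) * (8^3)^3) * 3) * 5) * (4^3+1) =58888028160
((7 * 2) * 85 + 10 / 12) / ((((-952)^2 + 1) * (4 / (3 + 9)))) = 1429 / 362522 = 0.00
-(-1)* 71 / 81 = 71 / 81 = 0.88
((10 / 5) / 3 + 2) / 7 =8 / 21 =0.38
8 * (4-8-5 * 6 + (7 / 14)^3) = -271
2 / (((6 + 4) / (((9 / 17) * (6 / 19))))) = 54 / 1615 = 0.03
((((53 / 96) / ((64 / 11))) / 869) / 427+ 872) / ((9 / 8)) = 180726841397 / 233162496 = 775.11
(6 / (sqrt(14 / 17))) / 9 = 0.73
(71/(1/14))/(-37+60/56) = -13916/503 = -27.67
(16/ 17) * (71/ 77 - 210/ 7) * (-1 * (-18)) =-644832/ 1309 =-492.61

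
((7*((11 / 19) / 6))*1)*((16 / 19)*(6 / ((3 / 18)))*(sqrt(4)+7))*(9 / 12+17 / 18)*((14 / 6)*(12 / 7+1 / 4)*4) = 2066680 / 361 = 5724.88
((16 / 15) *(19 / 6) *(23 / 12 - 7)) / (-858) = 1159 / 57915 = 0.02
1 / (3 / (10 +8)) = 6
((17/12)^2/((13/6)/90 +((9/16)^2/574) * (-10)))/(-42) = -473960/184109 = -2.57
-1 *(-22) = 22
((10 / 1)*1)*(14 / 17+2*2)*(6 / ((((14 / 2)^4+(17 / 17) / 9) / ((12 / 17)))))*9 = 478224 / 624529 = 0.77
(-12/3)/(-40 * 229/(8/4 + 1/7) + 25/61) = 732/782189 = 0.00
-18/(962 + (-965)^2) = -6/310729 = -0.00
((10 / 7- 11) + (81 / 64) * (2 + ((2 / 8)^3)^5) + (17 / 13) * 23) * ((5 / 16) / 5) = 144059645566155 / 100055558127616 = 1.44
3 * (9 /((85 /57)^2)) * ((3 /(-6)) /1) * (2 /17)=-87723 /122825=-0.71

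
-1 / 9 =-0.11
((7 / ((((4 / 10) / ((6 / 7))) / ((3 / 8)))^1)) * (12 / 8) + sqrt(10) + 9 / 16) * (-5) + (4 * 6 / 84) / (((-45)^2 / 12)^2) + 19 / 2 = -226445561 / 6378750- 5 * sqrt(10) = -51.31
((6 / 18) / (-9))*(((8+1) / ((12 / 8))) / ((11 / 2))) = -4 / 99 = -0.04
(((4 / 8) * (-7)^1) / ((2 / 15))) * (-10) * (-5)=-2625 / 2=-1312.50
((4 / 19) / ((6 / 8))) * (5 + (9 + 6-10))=160 / 57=2.81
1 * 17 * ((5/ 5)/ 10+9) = 1547/ 10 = 154.70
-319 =-319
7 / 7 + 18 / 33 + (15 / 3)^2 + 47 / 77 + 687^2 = 36343704 / 77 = 471996.16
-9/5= -1.80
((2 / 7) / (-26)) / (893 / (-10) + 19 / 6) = 15 / 117572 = 0.00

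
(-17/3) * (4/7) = -68/21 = -3.24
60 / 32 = 15 / 8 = 1.88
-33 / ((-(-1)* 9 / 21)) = -77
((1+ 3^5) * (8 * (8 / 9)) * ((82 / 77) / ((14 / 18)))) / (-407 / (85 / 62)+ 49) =-9.58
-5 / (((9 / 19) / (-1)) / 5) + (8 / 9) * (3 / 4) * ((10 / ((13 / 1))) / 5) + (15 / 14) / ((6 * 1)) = 173821 / 3276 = 53.06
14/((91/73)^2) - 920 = -1077702/1183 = -910.99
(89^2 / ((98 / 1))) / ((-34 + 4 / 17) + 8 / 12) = -403971 / 165424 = -2.44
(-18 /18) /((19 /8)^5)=-0.01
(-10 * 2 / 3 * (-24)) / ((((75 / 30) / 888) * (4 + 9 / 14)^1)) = 795648 / 65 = 12240.74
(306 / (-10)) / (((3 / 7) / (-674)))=48123.60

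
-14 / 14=-1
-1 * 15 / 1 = -15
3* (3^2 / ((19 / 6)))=162 / 19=8.53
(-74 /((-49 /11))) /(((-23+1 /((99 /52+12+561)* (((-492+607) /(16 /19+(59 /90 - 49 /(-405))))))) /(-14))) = 43068467920500 /4259223559073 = 10.11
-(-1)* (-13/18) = -13/18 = -0.72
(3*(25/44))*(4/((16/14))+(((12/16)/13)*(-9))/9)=13425/2288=5.87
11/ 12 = 0.92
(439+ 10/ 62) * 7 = 95298/ 31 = 3074.13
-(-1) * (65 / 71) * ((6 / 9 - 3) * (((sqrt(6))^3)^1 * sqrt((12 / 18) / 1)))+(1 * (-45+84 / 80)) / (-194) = -6999191 / 275480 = -25.41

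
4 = 4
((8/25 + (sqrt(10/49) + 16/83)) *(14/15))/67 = 2 *sqrt(10)/1005 + 14896/2085375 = 0.01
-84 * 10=-840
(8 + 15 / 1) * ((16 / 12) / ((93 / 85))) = 7820 / 279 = 28.03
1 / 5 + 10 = 51 / 5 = 10.20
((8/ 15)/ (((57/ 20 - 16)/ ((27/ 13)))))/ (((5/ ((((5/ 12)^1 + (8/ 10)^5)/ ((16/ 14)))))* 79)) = -586173/ 4220328125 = -0.00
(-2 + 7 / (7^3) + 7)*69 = 16974 / 49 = 346.41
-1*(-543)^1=543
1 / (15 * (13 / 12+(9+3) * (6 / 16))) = 4 / 335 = 0.01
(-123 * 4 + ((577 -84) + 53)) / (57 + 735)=3 / 44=0.07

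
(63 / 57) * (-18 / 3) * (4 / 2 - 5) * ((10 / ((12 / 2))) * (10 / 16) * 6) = 4725 / 38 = 124.34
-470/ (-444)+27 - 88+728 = 148309/ 222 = 668.06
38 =38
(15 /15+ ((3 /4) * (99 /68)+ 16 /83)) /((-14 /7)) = -51579 /45152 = -1.14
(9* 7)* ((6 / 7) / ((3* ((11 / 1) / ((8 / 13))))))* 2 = 288 / 143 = 2.01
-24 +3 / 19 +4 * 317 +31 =1275.16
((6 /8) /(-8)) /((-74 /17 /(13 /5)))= 663 /11840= 0.06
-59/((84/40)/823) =-485570/21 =-23122.38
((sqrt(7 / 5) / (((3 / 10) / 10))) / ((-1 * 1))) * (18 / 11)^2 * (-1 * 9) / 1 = 19440 * sqrt(35) / 121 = 950.48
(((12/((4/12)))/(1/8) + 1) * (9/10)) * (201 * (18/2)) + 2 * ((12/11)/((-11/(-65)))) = 569345889/1210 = 470533.79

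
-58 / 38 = -29 / 19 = -1.53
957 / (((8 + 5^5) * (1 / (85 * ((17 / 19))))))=1382865 / 59527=23.23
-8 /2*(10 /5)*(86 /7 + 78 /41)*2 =-65152 /287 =-227.01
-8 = -8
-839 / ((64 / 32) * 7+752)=-1.10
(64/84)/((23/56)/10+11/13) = 16640/19377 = 0.86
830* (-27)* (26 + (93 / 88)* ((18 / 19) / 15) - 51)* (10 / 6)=389265435 / 418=931257.02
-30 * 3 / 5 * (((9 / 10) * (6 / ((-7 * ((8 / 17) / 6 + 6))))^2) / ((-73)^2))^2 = -399478353849 / 1967797468614780031250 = -0.00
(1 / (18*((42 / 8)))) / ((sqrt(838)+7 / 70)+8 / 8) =-220 / 15815331+200*sqrt(838) / 15815331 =0.00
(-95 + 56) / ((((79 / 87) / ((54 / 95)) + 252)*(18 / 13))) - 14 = -16811941 / 1191401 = -14.11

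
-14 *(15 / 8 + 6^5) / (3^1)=-145187 / 4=-36296.75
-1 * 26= -26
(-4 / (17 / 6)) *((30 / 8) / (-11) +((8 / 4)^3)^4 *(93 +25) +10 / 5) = -127599030 / 187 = -682347.75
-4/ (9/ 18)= -8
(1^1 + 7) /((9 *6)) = 0.15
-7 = -7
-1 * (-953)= 953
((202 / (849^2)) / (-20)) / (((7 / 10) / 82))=-8282 / 5045607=-0.00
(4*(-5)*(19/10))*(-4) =152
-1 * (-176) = 176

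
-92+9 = -83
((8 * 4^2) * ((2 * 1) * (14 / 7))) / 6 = 256 / 3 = 85.33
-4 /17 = -0.24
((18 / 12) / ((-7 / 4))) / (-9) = 2 / 21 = 0.10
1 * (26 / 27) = 26 / 27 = 0.96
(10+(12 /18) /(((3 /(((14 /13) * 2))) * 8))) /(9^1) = 1.12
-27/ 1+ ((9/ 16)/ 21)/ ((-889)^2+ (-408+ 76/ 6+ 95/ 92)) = -164822945157/ 6104553532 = -27.00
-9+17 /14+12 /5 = -377 /70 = -5.39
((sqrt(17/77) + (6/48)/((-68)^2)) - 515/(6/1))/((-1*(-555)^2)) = 0.00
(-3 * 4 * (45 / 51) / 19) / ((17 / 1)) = -180 / 5491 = -0.03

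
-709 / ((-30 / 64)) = 22688 / 15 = 1512.53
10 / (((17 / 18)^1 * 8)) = 45 / 34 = 1.32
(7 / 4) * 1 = 7 / 4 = 1.75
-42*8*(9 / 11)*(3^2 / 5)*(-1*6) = 163296 / 55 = 2969.02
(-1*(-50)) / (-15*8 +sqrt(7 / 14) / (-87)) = -0.42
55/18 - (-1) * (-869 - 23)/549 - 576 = -630877/1098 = -574.57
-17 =-17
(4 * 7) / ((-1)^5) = -28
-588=-588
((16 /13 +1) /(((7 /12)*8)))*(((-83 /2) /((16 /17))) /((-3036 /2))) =40919 /2946944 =0.01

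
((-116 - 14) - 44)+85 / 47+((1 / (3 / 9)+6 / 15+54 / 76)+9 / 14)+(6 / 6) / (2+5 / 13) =-161825303 / 968905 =-167.02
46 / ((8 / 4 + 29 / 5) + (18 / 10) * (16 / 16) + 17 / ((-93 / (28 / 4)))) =21390 / 3869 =5.53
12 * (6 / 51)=24 / 17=1.41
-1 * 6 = -6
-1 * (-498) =498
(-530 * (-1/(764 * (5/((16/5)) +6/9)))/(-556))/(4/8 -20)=0.00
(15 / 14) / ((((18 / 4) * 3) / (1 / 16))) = 5 / 1008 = 0.00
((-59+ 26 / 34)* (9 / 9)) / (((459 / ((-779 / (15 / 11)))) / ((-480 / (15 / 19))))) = -44067.26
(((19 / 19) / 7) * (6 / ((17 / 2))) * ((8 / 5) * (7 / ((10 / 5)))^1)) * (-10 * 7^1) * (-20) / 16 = 840 / 17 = 49.41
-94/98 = -47/49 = -0.96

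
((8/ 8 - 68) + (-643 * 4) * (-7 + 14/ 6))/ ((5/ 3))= 7161.40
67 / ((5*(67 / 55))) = 11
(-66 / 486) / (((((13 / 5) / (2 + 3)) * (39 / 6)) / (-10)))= 5500 / 13689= 0.40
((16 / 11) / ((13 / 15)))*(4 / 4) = 240 / 143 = 1.68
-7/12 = -0.58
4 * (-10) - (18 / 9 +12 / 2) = -48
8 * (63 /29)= 504 /29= 17.38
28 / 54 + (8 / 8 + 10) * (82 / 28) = 12373 / 378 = 32.73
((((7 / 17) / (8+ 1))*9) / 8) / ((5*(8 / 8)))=7 / 680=0.01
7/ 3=2.33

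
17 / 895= 0.02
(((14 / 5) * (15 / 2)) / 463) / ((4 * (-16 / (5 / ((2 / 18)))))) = -945 / 29632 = -0.03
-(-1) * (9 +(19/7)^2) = 802/49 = 16.37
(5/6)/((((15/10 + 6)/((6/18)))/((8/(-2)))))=-0.15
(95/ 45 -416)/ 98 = -3725/ 882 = -4.22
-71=-71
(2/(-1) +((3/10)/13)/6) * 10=-519/26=-19.96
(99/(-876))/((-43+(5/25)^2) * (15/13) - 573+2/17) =36465/200840228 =0.00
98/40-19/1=-331/20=-16.55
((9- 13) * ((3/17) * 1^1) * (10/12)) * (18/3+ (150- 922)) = 7660/17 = 450.59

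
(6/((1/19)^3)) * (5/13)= 205770/13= 15828.46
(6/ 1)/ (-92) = -3/ 46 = -0.07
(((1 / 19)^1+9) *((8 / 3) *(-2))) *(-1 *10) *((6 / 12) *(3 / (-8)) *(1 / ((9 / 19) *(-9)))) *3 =1720 / 27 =63.70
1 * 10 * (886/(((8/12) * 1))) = 13290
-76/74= -38/37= -1.03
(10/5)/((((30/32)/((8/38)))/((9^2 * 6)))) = 218.27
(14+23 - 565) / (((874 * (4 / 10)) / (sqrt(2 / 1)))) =-660 * sqrt(2) / 437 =-2.14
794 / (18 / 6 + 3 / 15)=1985 / 8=248.12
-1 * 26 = -26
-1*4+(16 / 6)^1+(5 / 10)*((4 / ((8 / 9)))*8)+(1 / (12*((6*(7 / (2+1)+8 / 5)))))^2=33417625 / 2005056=16.67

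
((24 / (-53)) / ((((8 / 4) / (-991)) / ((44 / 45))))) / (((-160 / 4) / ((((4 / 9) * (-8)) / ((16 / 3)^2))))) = 10901 / 15900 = 0.69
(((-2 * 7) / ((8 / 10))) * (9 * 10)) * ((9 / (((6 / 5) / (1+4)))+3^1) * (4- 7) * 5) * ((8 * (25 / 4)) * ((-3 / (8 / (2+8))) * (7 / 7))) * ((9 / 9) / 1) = -717609375 / 4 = -179402343.75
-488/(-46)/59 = 244/1357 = 0.18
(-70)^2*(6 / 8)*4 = 14700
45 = 45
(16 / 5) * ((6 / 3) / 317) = 32 / 1585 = 0.02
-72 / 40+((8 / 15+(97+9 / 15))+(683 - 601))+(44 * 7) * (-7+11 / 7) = -4481 / 3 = -1493.67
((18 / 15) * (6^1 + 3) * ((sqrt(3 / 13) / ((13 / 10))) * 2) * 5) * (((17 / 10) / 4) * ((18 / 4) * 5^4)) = 2581875 * sqrt(39) / 338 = 47703.56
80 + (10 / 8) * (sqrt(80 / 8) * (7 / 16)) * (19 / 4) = 665 * sqrt(10) / 256 + 80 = 88.21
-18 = -18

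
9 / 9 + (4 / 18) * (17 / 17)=11 / 9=1.22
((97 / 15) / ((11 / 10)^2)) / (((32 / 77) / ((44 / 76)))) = 3395 / 456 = 7.45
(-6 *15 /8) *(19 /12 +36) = -6765 /16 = -422.81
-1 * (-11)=11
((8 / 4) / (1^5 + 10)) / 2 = 0.09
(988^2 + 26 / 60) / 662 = 29284333 / 19860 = 1474.54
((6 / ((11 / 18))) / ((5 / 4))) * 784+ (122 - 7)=345013 / 55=6272.96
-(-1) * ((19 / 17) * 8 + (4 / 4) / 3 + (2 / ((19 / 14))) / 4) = 9344 / 969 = 9.64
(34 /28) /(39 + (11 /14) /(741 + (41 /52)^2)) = 34090865 /1094948114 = 0.03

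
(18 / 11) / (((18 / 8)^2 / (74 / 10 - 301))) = -46976 / 495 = -94.90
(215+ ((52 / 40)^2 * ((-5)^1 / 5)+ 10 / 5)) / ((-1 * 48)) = -7177 / 1600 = -4.49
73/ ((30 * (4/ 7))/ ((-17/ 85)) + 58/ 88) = -22484/ 26197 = -0.86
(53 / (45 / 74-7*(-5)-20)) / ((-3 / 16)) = -62752 / 3465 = -18.11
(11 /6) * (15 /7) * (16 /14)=220 /49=4.49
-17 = -17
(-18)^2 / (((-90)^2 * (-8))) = -1 / 200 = -0.00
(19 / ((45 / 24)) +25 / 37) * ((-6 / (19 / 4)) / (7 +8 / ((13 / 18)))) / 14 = -44564 / 826025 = -0.05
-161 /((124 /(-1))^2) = -161 /15376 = -0.01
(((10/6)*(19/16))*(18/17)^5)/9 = 415530/1419857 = 0.29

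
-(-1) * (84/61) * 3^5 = 20412/61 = 334.62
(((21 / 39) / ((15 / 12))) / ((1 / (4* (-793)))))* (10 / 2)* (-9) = 61488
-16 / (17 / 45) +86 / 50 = -17269 / 425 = -40.63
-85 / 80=-17 / 16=-1.06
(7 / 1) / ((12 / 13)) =91 / 12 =7.58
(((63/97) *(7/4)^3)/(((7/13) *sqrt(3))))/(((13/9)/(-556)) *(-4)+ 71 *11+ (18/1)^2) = 1287279 *sqrt(3)/660133888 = 0.00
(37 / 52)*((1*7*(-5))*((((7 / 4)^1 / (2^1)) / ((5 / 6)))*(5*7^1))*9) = -8236.95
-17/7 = -2.43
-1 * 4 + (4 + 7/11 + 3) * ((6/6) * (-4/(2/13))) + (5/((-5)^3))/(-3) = -167089/825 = -202.53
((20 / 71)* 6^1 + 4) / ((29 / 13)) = 5252 / 2059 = 2.55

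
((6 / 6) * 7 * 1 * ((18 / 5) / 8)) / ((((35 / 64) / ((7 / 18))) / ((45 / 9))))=56 / 5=11.20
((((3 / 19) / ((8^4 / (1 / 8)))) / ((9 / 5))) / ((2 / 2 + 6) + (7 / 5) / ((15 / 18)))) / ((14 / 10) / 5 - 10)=-3125 / 98489696256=-0.00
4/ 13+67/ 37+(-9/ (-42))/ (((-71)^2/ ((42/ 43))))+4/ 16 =987806307/ 417052012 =2.37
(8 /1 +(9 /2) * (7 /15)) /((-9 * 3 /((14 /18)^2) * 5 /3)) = -4949 /36450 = -0.14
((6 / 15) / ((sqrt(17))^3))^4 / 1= 0.00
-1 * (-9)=9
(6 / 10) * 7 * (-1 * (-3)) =12.60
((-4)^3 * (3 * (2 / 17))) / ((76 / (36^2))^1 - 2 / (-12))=-124416 / 1241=-100.25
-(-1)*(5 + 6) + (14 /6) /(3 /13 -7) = 2813 /264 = 10.66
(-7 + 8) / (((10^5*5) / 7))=7 / 500000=0.00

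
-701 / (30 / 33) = -7711 / 10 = -771.10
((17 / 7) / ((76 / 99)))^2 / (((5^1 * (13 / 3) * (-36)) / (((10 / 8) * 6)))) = -2832489 / 29434496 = -0.10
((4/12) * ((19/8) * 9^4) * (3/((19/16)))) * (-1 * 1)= -13122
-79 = -79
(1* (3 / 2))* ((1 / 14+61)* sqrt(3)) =158.67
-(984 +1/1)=-985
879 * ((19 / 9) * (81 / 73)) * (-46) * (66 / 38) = -12008898 / 73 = -164505.45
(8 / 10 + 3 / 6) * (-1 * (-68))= 442 / 5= 88.40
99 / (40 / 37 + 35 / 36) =48.21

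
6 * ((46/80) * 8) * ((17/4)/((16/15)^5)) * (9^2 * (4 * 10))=72150496875/262144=275232.30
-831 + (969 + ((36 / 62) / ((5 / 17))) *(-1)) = 21084 / 155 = 136.03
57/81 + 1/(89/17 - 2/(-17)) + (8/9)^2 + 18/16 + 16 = 1108931/58968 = 18.81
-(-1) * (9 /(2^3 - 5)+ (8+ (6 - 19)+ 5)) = 3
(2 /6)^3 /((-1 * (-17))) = 1 /459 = 0.00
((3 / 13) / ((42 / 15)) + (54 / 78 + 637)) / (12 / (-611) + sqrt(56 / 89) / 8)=23306002800 / 17575033 + 3333325775 *sqrt(1246) / 17575033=8020.93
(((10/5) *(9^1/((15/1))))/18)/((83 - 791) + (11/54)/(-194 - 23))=-3906/41481775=-0.00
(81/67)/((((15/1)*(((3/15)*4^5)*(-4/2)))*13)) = -27/1783808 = -0.00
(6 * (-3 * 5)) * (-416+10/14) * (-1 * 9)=-2354670/7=-336381.43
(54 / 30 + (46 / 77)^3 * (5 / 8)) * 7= 4412972 / 326095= 13.53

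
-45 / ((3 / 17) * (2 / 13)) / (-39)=85 / 2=42.50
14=14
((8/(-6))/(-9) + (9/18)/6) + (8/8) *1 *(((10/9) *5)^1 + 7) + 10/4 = 1651/108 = 15.29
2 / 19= 0.11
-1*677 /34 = -677 /34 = -19.91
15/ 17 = 0.88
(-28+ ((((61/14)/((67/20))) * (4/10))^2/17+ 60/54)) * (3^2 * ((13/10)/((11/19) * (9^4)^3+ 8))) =-22338278131/11617091372787163291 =-0.00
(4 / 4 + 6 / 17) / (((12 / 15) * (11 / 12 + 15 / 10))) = 0.70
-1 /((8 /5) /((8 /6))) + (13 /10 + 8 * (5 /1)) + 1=622 /15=41.47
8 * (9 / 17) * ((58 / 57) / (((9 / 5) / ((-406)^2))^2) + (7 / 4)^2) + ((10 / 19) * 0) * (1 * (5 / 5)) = 630365040213433 / 17442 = 36140639847.12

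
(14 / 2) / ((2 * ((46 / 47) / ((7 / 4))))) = 2303 / 368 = 6.26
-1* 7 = -7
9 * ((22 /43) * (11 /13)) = 2178 /559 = 3.90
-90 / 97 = -0.93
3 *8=24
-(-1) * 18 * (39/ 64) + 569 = 18559/ 32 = 579.97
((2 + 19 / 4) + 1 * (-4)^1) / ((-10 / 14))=-77 / 20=-3.85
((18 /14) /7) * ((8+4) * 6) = 648 /49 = 13.22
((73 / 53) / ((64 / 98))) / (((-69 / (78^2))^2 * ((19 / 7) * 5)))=6436249911 / 5327030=1208.22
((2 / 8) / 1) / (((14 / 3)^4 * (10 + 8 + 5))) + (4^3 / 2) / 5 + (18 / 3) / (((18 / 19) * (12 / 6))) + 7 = 878267807 / 53014080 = 16.57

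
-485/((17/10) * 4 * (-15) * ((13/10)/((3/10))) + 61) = 485/381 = 1.27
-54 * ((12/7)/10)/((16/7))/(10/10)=-81/20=-4.05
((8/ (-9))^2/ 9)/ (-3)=-64/ 2187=-0.03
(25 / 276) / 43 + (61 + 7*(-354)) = -28684931 / 11868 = -2417.00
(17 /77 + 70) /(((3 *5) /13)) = 70291 /1155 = 60.86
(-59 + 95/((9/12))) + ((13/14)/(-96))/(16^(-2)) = 1369/21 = 65.19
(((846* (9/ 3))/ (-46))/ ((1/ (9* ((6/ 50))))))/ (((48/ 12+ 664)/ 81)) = -2775303/ 384100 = -7.23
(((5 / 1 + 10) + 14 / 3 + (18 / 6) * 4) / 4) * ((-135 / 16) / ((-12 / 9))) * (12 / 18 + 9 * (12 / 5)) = 1115.51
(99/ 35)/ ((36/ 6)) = 33/ 70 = 0.47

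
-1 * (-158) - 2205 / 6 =-419 / 2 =-209.50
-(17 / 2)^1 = -17 / 2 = -8.50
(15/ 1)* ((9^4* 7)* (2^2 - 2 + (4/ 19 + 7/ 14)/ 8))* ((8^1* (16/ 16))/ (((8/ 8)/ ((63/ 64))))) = 27559644525/ 2432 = 11332090.68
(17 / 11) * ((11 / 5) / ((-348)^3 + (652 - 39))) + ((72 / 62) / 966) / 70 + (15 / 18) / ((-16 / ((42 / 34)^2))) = -5409796817946641 / 68082398950743520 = -0.08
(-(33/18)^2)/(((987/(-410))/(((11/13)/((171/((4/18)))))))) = 272855/177722181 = 0.00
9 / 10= 0.90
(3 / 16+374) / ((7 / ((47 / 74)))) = 281389 / 8288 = 33.95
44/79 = 0.56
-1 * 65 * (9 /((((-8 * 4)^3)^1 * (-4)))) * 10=-2925 /65536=-0.04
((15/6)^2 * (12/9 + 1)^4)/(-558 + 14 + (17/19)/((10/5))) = -228095/669222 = -0.34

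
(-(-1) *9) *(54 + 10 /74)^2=36108081 /1369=26375.52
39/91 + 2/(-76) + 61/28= 1373/532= 2.58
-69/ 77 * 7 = -69/ 11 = -6.27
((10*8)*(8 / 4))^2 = 25600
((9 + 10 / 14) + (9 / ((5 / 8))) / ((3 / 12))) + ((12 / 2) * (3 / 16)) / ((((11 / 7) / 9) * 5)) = 211297 / 3080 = 68.60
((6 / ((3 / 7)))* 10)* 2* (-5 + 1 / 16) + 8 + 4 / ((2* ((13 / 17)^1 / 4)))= -35465 / 26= -1364.04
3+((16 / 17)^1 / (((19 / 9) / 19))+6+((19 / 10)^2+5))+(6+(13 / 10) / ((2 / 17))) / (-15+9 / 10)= 5961667 / 239700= 24.87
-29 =-29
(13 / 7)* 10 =18.57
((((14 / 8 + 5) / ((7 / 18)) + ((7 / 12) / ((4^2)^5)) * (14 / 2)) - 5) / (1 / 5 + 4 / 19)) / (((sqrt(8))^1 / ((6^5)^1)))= 214754078655 * sqrt(2) / 3670016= 82753.90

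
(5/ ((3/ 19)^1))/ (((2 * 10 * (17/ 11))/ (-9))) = -627/ 68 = -9.22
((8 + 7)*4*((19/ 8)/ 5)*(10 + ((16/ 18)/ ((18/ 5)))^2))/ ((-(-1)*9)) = 627095/ 19683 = 31.86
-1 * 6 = -6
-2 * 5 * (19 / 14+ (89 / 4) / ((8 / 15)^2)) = -713035 / 896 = -795.80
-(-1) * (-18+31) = 13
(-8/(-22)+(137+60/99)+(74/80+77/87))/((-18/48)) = -5350769/14355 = -372.75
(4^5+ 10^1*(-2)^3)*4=3776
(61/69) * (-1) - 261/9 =-29.88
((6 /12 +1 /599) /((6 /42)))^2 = 17698849 /1435204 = 12.33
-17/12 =-1.42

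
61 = 61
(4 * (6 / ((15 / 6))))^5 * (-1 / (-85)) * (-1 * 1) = -254803968 / 265625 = -959.26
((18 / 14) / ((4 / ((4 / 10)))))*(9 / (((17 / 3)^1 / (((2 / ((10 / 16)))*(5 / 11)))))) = 1944 / 6545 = 0.30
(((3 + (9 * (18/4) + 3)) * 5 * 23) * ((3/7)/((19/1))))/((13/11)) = 352935/3458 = 102.06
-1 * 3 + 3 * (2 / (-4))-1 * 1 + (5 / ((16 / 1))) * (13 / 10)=-163 / 32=-5.09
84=84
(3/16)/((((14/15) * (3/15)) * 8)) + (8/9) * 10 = 145385/16128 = 9.01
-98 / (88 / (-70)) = 1715 / 22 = 77.95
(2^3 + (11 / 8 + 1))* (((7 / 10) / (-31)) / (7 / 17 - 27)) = 9877 / 1120960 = 0.01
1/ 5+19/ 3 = 98/ 15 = 6.53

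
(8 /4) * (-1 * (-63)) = 126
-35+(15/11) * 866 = 12605/11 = 1145.91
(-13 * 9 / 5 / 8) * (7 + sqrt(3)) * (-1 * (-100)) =-4095 / 2 - 585 * sqrt(3) / 2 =-2554.12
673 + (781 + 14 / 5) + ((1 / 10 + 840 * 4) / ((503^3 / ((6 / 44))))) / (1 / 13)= 40787452659831 / 27997975940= 1456.80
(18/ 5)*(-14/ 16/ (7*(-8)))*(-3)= -27/ 160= -0.17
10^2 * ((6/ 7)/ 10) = 60/ 7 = 8.57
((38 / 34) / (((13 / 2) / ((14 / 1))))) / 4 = 0.60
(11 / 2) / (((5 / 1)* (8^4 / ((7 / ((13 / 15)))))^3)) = 2546775 / 301953380777984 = 0.00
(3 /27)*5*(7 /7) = 5 /9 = 0.56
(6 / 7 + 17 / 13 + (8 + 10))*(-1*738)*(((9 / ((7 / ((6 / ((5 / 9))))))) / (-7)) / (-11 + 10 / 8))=-3027.73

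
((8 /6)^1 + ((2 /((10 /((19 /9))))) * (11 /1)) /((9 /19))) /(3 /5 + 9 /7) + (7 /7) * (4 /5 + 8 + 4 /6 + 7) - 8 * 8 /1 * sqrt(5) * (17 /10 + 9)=598039 /26730 - 3424 * sqrt(5) /5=-1508.89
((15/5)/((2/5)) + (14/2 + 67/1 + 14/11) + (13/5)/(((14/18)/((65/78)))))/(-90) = -366/385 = -0.95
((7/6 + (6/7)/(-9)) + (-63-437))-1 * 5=-7055/14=-503.93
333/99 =37/11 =3.36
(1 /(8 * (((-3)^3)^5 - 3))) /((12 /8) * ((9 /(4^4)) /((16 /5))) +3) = -0.00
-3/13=-0.23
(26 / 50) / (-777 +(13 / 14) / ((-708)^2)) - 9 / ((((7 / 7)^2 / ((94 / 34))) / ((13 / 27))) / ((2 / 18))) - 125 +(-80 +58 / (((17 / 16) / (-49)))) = -10604397970915046 / 3680606100825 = -2881.16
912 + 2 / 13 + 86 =12976 / 13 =998.15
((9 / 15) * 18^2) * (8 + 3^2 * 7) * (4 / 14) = 138024 / 35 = 3943.54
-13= -13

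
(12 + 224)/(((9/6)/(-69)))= -10856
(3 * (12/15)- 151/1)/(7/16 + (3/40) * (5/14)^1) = -20804/65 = -320.06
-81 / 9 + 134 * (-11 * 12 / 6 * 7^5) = -49547045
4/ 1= 4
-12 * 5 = -60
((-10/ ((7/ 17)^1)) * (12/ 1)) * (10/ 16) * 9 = -11475/ 7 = -1639.29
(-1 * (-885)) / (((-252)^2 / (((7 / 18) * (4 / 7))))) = 295 / 95256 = 0.00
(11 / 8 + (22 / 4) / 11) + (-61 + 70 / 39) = -57.33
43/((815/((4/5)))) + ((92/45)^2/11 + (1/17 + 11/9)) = 105130328/61724025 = 1.70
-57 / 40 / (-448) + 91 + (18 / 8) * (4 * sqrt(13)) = 9 * sqrt(13) + 1630777 / 17920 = 123.45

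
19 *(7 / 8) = 133 / 8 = 16.62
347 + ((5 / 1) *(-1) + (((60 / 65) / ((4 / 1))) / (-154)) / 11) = 7531521 / 22022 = 342.00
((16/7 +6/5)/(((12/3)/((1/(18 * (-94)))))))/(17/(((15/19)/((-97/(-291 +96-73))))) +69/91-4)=-53131/469592322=-0.00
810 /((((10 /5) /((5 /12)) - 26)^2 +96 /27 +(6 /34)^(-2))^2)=4556250 /1323722689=0.00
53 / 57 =0.93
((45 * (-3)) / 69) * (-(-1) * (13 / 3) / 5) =-39 / 23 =-1.70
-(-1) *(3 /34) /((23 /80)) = 120 /391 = 0.31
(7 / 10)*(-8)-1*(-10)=22 / 5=4.40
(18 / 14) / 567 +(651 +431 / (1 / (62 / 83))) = 35613038 / 36603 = 972.95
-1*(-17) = 17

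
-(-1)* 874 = 874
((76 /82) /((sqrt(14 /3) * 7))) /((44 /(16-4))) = 57 * sqrt(42) /22099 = 0.02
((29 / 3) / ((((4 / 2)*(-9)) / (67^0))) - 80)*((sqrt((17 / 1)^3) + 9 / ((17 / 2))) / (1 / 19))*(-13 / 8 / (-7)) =-18261451*sqrt(17) / 3024 - 1074203 / 2856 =-25274.90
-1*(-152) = 152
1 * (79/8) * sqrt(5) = 79 * sqrt(5)/8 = 22.08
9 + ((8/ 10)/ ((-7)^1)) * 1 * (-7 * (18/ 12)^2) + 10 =104/ 5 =20.80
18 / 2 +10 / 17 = 163 / 17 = 9.59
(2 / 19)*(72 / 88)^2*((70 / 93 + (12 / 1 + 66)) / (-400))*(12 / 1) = -296622 / 1781725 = -0.17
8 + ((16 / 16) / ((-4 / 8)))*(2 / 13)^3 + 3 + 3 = 30742 / 2197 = 13.99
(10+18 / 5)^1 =68 / 5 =13.60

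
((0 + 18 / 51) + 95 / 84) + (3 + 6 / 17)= 6907 / 1428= 4.84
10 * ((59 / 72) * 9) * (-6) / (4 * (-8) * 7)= 1.98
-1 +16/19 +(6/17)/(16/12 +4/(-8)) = 429/1615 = 0.27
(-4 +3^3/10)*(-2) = 13/5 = 2.60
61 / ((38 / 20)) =32.11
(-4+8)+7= 11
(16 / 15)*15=16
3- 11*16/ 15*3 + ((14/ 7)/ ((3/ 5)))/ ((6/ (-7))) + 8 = -1264/ 45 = -28.09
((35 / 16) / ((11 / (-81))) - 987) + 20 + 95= -156307 / 176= -888.11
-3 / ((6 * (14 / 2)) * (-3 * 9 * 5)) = 1 / 1890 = 0.00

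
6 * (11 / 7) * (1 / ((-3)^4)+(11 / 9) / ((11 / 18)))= 18.97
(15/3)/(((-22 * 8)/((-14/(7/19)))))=95/88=1.08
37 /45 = 0.82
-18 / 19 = -0.95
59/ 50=1.18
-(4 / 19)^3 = -64 / 6859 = -0.01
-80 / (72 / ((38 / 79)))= -380 / 711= -0.53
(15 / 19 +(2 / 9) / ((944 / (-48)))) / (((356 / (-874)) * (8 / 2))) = -60191 / 126024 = -0.48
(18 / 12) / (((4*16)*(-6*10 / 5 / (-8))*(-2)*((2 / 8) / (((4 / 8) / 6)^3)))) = -1 / 55296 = -0.00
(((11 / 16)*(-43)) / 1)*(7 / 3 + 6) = -11825 / 48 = -246.35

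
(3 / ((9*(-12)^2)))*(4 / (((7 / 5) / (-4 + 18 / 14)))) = -95 / 5292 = -0.02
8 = 8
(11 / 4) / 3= 11 / 12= 0.92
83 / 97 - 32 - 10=-41.14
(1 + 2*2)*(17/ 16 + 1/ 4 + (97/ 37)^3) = 78332405/ 810448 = 96.65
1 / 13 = 0.08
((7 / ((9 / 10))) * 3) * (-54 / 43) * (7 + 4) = -13860 / 43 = -322.33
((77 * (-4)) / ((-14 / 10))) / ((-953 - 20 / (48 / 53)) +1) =-0.23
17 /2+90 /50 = 10.30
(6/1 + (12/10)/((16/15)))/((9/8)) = 19/3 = 6.33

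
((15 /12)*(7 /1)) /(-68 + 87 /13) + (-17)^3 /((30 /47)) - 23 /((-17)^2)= -106375919011 /13819980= -7697.26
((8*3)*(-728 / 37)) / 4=-4368 / 37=-118.05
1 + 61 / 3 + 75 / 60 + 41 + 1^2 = 775 / 12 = 64.58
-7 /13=-0.54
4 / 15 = 0.27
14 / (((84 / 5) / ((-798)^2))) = 530670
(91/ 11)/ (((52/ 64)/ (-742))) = -83104/ 11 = -7554.91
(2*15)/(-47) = -30/47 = -0.64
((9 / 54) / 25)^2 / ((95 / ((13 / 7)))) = 13 / 14962500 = 0.00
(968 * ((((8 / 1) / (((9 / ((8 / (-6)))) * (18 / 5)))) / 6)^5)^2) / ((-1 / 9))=-10150215680000000000 / 4710128697246244834921603689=-0.00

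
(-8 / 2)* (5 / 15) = -4 / 3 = -1.33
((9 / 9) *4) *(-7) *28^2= -21952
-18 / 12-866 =-1735 / 2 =-867.50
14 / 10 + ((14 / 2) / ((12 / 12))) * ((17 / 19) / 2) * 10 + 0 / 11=3108 / 95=32.72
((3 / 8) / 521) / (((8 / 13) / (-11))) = -429 / 33344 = -0.01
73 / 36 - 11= -323 / 36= -8.97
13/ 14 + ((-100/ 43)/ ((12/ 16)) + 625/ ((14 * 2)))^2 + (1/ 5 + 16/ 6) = 24346726829/ 65232720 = 373.23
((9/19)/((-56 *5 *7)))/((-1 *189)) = 1/782040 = 0.00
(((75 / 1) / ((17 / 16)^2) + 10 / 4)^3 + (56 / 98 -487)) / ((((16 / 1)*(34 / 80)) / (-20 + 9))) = -24318505615432325 / 45957931376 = -529147.09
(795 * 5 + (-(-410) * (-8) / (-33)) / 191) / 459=8.66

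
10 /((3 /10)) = 100 /3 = 33.33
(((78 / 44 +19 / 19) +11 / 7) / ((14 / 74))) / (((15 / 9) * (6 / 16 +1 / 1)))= 297036 / 29645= 10.02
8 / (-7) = -8 / 7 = -1.14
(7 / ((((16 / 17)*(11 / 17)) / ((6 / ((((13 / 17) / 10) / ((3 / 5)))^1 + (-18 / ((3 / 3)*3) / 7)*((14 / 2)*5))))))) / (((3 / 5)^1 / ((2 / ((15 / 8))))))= -137564 / 33517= -4.10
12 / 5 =2.40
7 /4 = 1.75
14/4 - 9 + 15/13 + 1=-3.35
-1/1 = -1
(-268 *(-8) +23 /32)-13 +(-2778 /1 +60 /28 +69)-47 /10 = -649419 /1120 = -579.84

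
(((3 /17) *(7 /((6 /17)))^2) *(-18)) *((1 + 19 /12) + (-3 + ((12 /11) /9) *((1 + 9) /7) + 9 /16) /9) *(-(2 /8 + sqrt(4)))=9229997 /1408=6555.40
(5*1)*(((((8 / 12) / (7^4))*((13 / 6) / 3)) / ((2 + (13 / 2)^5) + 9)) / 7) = 416 / 33729682581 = 0.00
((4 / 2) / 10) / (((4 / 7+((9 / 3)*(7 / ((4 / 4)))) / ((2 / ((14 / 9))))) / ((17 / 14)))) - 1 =-3499 / 3550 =-0.99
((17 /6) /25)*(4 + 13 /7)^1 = 697 /1050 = 0.66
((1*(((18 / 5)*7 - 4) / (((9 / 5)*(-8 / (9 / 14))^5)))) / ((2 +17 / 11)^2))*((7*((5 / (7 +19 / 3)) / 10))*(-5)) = 14025231 / 3403837079552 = 0.00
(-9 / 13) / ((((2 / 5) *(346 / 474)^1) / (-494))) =202635 / 173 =1171.30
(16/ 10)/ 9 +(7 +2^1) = 9.18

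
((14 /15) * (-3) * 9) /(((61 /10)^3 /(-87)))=2192400 /226981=9.66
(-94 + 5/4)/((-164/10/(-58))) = -53795/164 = -328.02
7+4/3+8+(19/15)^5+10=22472974/759375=29.59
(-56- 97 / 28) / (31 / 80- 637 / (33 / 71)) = 1098900 / 25319959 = 0.04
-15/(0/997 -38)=15/38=0.39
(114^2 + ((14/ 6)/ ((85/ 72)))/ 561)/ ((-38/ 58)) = -5990572804/ 302005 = -19836.01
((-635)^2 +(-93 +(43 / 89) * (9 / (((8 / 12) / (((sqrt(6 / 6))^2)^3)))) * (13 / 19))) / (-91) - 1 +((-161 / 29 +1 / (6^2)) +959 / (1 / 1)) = -558681765689 / 160651764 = -3477.59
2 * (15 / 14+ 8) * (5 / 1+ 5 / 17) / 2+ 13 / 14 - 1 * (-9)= 13793 / 238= 57.95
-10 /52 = -5 /26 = -0.19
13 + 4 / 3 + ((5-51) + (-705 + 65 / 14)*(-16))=234655 / 21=11174.05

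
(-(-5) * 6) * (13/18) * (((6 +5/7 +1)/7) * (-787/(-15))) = 1252.78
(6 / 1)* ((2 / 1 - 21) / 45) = -38 / 15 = -2.53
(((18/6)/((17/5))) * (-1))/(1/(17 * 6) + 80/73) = -6570/8233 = -0.80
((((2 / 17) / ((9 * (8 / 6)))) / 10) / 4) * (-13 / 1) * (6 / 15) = -13 / 10200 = -0.00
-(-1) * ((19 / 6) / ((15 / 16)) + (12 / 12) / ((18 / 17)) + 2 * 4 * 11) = 92.32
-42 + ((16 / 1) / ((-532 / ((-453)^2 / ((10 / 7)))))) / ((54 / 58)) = -1334428 / 285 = -4682.20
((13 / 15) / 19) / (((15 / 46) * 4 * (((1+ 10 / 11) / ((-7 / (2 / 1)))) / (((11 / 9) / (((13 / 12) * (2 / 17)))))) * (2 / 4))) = -47311 / 38475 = -1.23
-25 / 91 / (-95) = 5 / 1729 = 0.00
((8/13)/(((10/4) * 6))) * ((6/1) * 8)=128/65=1.97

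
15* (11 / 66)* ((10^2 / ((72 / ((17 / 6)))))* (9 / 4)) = 2125 / 96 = 22.14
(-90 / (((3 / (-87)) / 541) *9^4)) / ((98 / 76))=5961820 / 35721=166.90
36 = 36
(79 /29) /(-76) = -79 /2204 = -0.04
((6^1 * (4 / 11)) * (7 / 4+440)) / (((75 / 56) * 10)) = 98952 / 1375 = 71.97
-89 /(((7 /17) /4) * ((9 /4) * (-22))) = 12104 /693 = 17.47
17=17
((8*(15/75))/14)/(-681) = -4/23835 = -0.00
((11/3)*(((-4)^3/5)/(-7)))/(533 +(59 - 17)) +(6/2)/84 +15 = 3633941/241500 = 15.05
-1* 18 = -18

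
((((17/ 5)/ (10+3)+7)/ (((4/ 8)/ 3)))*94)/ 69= 88736/ 1495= 59.36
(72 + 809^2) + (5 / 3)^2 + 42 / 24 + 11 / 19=654558.11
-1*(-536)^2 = -287296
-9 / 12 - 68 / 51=-25 / 12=-2.08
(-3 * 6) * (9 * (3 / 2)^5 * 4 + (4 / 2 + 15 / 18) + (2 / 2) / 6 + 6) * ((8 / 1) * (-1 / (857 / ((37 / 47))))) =1504494 / 40279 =37.35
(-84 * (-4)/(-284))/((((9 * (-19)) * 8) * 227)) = 0.00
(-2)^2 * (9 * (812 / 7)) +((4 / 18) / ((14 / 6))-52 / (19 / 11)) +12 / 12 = 1654649 / 399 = 4146.99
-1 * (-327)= 327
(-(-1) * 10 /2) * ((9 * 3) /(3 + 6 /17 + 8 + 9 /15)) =11475 /1016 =11.29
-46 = -46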